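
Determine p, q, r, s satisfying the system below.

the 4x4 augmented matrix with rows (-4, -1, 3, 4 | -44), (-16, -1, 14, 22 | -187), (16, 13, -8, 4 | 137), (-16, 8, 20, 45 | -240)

(5, 5, -1, -4)

Forward elimination on [A|b]:
R2 <- R2 - (4)*R1:  [   0    3    2    6  -11 ]
R3 <- R3 - (-4)*R1:  [   0    9    4   20  -39 ]
R4 <- R4 - (4)*R1:  [   0   12    8   29  -64 ]
R3 <- R3 - (3)*R2:  [  0   0  -2   2  -6 ]
R4 <- R4 - (4)*R2:  [   0    0    0    5  -20 ]
Row echelon form:
[ -4  -1   3  4  |  -44 ]
[  0   3   2  6  |  -11 ]
[  0   0  -2  2  |   -6 ]
[  0   0   0  5  |  -20 ]
Back-substitution:
s = (-20) / 5 = -4
r = (-6 - (2)*(-4)) / -2 = -1
q = (-11 - (2)*(-1) - (6)*(-4)) / 3 = 5
p = (-44 - (-1)*(5) - (3)*(-1) - (4)*(-4)) / -4 = 5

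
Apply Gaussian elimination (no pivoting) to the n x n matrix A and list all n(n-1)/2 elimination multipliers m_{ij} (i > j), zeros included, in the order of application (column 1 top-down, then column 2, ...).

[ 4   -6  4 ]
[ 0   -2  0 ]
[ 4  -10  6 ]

Forward elimination:
R2: entry in column 1 is already 0 -> m_{21} = 0 (no row operation needed)
R3 <- R3 - (1)*R1:  [  0  -4   2 ]
R3 <- R3 - (2)*R2:  [ 0  0  2 ]
Multipliers (in order of application): m_{21} = 0, m_{31} = 1, m_{32} = 2

multipliers: 0, 1, 2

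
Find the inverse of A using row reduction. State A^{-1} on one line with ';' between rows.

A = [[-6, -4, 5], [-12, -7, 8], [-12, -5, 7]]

inverse = [1/2 -1/6 -1/6; 2/3 -1 2/3; 4/3 -1 1/3]

Gauss-Jordan on [A | I]:
R1 <- (1/-6)*R1:  [    1   2/3  -5/6  |  -1/6     0     0 ]
R2 <- R2 - (-12)*R1:  [  0   1  -2  |  -2   1   0 ]
R3 <- R3 - (-12)*R1:  [  0   3  -3  |  -2   0   1 ]
R1 <- R1 - (2/3)*R2:  [    1     0   1/2  |   7/6  -2/3     0 ]
R3 <- R3 - (3)*R2:  [  0   0   3  |   4  -3   1 ]
R3 <- (1/3)*R3:  [   0    0    1  |  4/3   -1  1/3 ]
R1 <- R1 - (1/2)*R3:  [    1     0     0  |   1/2  -1/6  -1/6 ]
R2 <- R2 - (-2)*R3:  [   0    1    0  |  2/3   -1  2/3 ]
Right block of [I | A^{-1}] is the inverse:
[ 1/2  -1/6  -1/6 ]
[ 2/3    -1   2/3 ]
[ 4/3    -1   1/3 ]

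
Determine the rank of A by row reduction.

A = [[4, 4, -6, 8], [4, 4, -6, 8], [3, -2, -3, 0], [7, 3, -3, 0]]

Row reduction:
R2 <- R2 - (1)*R1:  [ 0  0  0  0 ]
R3 <- R3 - (3/4)*R1:  [   0   -5  3/2   -6 ]
R4 <- R4 - (7/4)*R1:  [    0    -4  15/2   -14 ]
R2 <-> R3   (pivot in column 2 was zero)
[ 4   4    -6    8 ]
[ 0  -5   3/2   -6 ]
[ 0   0     0    0 ]
[ 0  -4  15/2  -14 ]
R4 <- R4 - (4/5)*R2:  [     0      0  63/10  -46/5 ]
R3 <-> R4   (pivot in column 3 was zero)
[ 4   4     -6      8 ]
[ 0  -5    3/2     -6 ]
[ 0   0  63/10  -46/5 ]
[ 0   0      0      0 ]
Row echelon form:
[ 4   4     -6      8 ]
[ 0  -5    3/2     -6 ]
[ 0   0  63/10  -46/5 ]
[ 0   0      0      0 ]
Nonzero rows / pivot columns: 3

rank(A) = 3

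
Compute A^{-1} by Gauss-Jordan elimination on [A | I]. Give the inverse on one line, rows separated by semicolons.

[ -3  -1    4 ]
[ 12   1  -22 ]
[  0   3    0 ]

inverse = [-11/9 -2/9 -1/3; 0 0 1/3; -2/3 -1/6 -1/6]

Gauss-Jordan on [A | I]:
R1 <- (1/-3)*R1:  [    1   1/3  -4/3  |  -1/3     0     0 ]
R2 <- R2 - (12)*R1:  [  0  -3  -6  |   4   1   0 ]
R2 <- (1/-3)*R2:  [    0     1     2  |  -4/3  -1/3     0 ]
R1 <- R1 - (1/3)*R2:  [   1    0   -2  |  1/9  1/9    0 ]
R3 <- R3 - (3)*R2:  [  0   0  -6  |   4   1   1 ]
R3 <- (1/-6)*R3:  [    0     0     1  |  -2/3  -1/6  -1/6 ]
R1 <- R1 - (-2)*R3:  [     1      0      0  |  -11/9   -2/9   -1/3 ]
R2 <- R2 - (2)*R3:  [   0    1    0  |    0    0  1/3 ]
Right block of [I | A^{-1}] is the inverse:
[ -11/9  -2/9  -1/3 ]
[     0     0   1/3 ]
[  -2/3  -1/6  -1/6 ]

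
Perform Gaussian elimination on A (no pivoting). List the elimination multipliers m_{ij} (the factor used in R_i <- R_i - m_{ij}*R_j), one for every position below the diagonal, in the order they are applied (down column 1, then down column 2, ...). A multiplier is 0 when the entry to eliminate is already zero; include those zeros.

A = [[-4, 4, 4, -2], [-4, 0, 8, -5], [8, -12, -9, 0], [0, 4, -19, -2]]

multipliers: 1, -2, 0, 1, -1, 3

Forward elimination:
R2 <- R2 - (1)*R1:  [  0  -4   4  -3 ]
R3 <- R3 - (-2)*R1:  [  0  -4  -1  -4 ]
R4: entry in column 1 is already 0 -> m_{41} = 0 (no row operation needed)
R3 <- R3 - (1)*R2:  [  0   0  -5  -1 ]
R4 <- R4 - (-1)*R2:  [   0    0  -15   -5 ]
R4 <- R4 - (3)*R3:  [  0   0   0  -2 ]
Multipliers (in order of application): m_{21} = 1, m_{31} = -2, m_{41} = 0, m_{32} = 1, m_{42} = -1, m_{43} = 3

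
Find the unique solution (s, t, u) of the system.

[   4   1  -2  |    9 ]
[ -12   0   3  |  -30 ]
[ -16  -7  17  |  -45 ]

Forward elimination on [A|b]:
R2 <- R2 - (-3)*R1:  [  0   3  -3  -3 ]
R3 <- R3 - (-4)*R1:  [  0  -3   9  -9 ]
R3 <- R3 - (-1)*R2:  [   0    0    6  -12 ]
Row echelon form:
[ 4  1  -2  |    9 ]
[ 0  3  -3  |   -3 ]
[ 0  0   6  |  -12 ]
Back-substitution:
u = (-12) / 6 = -2
t = (-3 - (-3)*(-2)) / 3 = -3
s = (9 - (1)*(-3) - (-2)*(-2)) / 4 = 2

(2, -3, -2)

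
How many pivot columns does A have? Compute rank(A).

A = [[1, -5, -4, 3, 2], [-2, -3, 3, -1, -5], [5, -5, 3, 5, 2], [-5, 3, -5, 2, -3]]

Row reduction:
R2 <- R2 - (-2)*R1:  [   0  -13   -5    5   -1 ]
R3 <- R3 - (5)*R1:  [   0   20   23  -10   -8 ]
R4 <- R4 - (-5)*R1:  [   0  -22  -25   17    7 ]
R3 <- R3 - (-20/13)*R2:  [       0        0   199/13   -30/13  -124/13 ]
R4 <- R4 - (22/13)*R2:  [       0        0  -215/13   111/13   113/13 ]
R4 <- R4 - (-215/199)*R3:  [        0         0         0  1203/199  -321/199 ]
Row echelon form:
[ 1   -5      -4         3         2 ]
[ 0  -13      -5         5        -1 ]
[ 0    0  199/13    -30/13   -124/13 ]
[ 0    0       0  1203/199  -321/199 ]
Nonzero rows / pivot columns: 4

rank(A) = 4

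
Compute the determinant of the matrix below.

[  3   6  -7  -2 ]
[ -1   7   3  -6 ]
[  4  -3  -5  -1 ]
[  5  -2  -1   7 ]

det(A) = 2223

Forward elimination:
R2 <- R2 - (-1/3)*R1:  [     0      9    2/3  -20/3 ]
R3 <- R3 - (4/3)*R1:  [    0   -11  13/3   5/3 ]
R4 <- R4 - (5/3)*R1:  [    0   -12  32/3  31/3 ]
R3 <- R3 - (-11/9)*R2:  [       0        0   139/27  -175/27 ]
R4 <- R4 - (-4/3)*R2:  [     0      0  104/9   13/9 ]
R4 <- R4 - (312/139)*R3:  [        0         0         0  2223/139 ]
Upper-triangular form:
[ 3  6      -7        -2 ]
[ 0  9     2/3     -20/3 ]
[ 0  0  139/27   -175/27 ]
[ 0  0       0  2223/139 ]
det(A) = (-1)^0 * (3) * (9) * (139/27) * (2223/139) = 2223  (0 row swaps -> sign +1)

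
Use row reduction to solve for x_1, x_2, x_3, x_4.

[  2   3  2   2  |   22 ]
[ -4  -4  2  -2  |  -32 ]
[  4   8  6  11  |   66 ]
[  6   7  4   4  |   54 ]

Forward elimination on [A|b]:
R2 <- R2 - (-2)*R1:  [  0   2   6   2  12 ]
R3 <- R3 - (2)*R1:  [  0   2   2   7  22 ]
R4 <- R4 - (3)*R1:  [   0   -2   -2   -2  -12 ]
R3 <- R3 - (1)*R2:  [  0   0  -4   5  10 ]
R4 <- R4 - (-1)*R2:  [ 0  0  4  0  0 ]
R4 <- R4 - (-1)*R3:  [  0   0   0   5  10 ]
Row echelon form:
[ 2  3   2  2  |  22 ]
[ 0  2   6  2  |  12 ]
[ 0  0  -4  5  |  10 ]
[ 0  0   0  5  |  10 ]
Back-substitution:
x_4 = (10) / 5 = 2
x_3 = (10 - (5)*(2)) / -4 = 0
x_2 = (12 - (6)*(0) - (2)*(2)) / 2 = 4
x_1 = (22 - (3)*(4) - (2)*(0) - (2)*(2)) / 2 = 3

(3, 4, 0, 2)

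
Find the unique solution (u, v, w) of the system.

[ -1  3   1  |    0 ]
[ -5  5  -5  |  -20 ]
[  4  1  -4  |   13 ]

Forward elimination on [A|b]:
R2 <- R2 - (5)*R1:  [   0  -10  -10  -20 ]
R3 <- R3 - (-4)*R1:  [  0  13   0  13 ]
R3 <- R3 - (-13/10)*R2:  [   0    0  -13  -13 ]
Row echelon form:
[ -1    3    1  |    0 ]
[  0  -10  -10  |  -20 ]
[  0    0  -13  |  -13 ]
Back-substitution:
w = (-13) / -13 = 1
v = (-20 - (-10)*(1)) / -10 = 1
u = (0 - (3)*(1) - (1)*(1)) / -1 = 4

(4, 1, 1)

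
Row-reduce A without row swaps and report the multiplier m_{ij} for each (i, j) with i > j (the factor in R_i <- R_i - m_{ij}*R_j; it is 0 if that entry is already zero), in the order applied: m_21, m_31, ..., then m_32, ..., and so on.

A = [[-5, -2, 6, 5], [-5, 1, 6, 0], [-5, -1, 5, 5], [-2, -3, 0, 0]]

Forward elimination:
R2 <- R2 - (1)*R1:  [  0   3   0  -5 ]
R3 <- R3 - (1)*R1:  [  0   1  -1   0 ]
R4 <- R4 - (2/5)*R1:  [     0  -11/5  -12/5     -2 ]
R3 <- R3 - (1/3)*R2:  [   0    0   -1  5/3 ]
R4 <- R4 - (-11/15)*R2:  [     0      0  -12/5  -17/3 ]
R4 <- R4 - (12/5)*R3:  [     0      0      0  -29/3 ]
Multipliers (in order of application): m_{21} = 1, m_{31} = 1, m_{41} = 2/5, m_{32} = 1/3, m_{42} = -11/15, m_{43} = 12/5

multipliers: 1, 1, 2/5, 1/3, -11/15, 12/5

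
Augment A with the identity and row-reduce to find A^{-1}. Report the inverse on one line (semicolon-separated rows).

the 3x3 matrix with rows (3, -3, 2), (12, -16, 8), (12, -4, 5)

Gauss-Jordan on [A | I]:
R1 <- (1/3)*R1:  [   1   -1  2/3  |  1/3    0    0 ]
R2 <- R2 - (12)*R1:  [  0  -4   0  |  -4   1   0 ]
R3 <- R3 - (12)*R1:  [  0   8  -3  |  -4   0   1 ]
R2 <- (1/-4)*R2:  [    0     1     0  |     1  -1/4     0 ]
R1 <- R1 - (-1)*R2:  [    1     0   2/3  |   4/3  -1/4     0 ]
R3 <- R3 - (8)*R2:  [   0    0   -3  |  -12    2    1 ]
R3 <- (1/-3)*R3:  [    0     0     1  |     4  -2/3  -1/3 ]
R1 <- R1 - (2/3)*R3:  [    1     0     0  |  -4/3  7/36   2/9 ]
Right block of [I | A^{-1}] is the inverse:
[ -4/3  7/36   2/9 ]
[    1  -1/4     0 ]
[    4  -2/3  -1/3 ]

inverse = [-4/3 7/36 2/9; 1 -1/4 0; 4 -2/3 -1/3]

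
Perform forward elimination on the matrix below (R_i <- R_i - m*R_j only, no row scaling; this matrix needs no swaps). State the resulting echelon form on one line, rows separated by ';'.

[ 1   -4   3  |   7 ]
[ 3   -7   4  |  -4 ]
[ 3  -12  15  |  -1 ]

Forward elimination:
R2 <- R2 - (3)*R1:  [   0    5   -5  -25 ]
R3 <- R3 - (3)*R1:  [   0    0    6  -22 ]
Row echelon form:
[ 1  -4   3  |    7 ]
[ 0   5  -5  |  -25 ]
[ 0   0   6  |  -22 ]

REF = [1 -4 3 7; 0 5 -5 -25; 0 0 6 -22]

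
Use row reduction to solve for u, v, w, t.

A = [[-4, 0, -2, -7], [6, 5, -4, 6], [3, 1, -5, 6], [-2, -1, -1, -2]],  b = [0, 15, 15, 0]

Forward elimination on [A|b]:
R2 <- R2 - (-3/2)*R1:  [    0     5    -7  -9/2    15 ]
R3 <- R3 - (-3/4)*R1:  [     0      1  -13/2    3/4     15 ]
R4 <- R4 - (1/2)*R1:  [   0   -1    0  3/2    0 ]
R3 <- R3 - (1/5)*R2:  [      0       0  -51/10   33/20      12 ]
R4 <- R4 - (-1/5)*R2:  [    0     0  -7/5   3/5     3 ]
R4 <- R4 - (14/51)*R3:  [     0      0      0   5/34  -5/17 ]
Row echelon form:
[ -4  0      -2     -7  |      0 ]
[  0  5      -7   -9/2  |     15 ]
[  0  0  -51/10  33/20  |     12 ]
[  0  0       0   5/34  |  -5/17 ]
Back-substitution:
t = (-5/17) / (5/34) = -2
w = (12 - (33/20)*(-2)) / (-51/10) = -3
v = (15 - (-7)*(-3) - (-9/2)*(-2)) / 5 = -3
u = (0 - (-2)*(-3) - (-7)*(-2)) / -4 = 5

(5, -3, -3, -2)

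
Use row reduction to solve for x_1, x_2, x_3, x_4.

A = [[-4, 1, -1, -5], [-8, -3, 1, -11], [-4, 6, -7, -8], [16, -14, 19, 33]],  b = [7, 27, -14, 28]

Forward elimination on [A|b]:
R2 <- R2 - (2)*R1:  [  0  -5   3  -1  13 ]
R3 <- R3 - (1)*R1:  [   0    5   -6   -3  -21 ]
R4 <- R4 - (-4)*R1:  [   0  -10   15   13   56 ]
R3 <- R3 - (-1)*R2:  [  0   0  -3  -4  -8 ]
R4 <- R4 - (2)*R2:  [  0   0   9  15  30 ]
R4 <- R4 - (-3)*R3:  [ 0  0  0  3  6 ]
Row echelon form:
[ -4   1  -1  -5  |   7 ]
[  0  -5   3  -1  |  13 ]
[  0   0  -3  -4  |  -8 ]
[  0   0   0   3  |   6 ]
Back-substitution:
x_4 = (6) / 3 = 2
x_3 = (-8 - (-4)*(2)) / -3 = 0
x_2 = (13 - (3)*(0) - (-1)*(2)) / -5 = -3
x_1 = (7 - (1)*(-3) - (-1)*(0) - (-5)*(2)) / -4 = -5

(-5, -3, 0, 2)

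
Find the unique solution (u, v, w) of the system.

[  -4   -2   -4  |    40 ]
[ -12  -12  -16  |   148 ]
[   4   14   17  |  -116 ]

Forward elimination on [A|b]:
R2 <- R2 - (3)*R1:  [  0  -6  -4  28 ]
R3 <- R3 - (-1)*R1:  [   0   12   13  -76 ]
R3 <- R3 - (-2)*R2:  [   0    0    5  -20 ]
Row echelon form:
[ -4  -2  -4  |   40 ]
[  0  -6  -4  |   28 ]
[  0   0   5  |  -20 ]
Back-substitution:
w = (-20) / 5 = -4
v = (28 - (-4)*(-4)) / -6 = -2
u = (40 - (-2)*(-2) - (-4)*(-4)) / -4 = -5

(-5, -2, -4)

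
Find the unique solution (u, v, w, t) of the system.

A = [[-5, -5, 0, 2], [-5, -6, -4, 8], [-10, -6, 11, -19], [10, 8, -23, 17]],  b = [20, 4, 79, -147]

Forward elimination on [A|b]:
R2 <- R2 - (1)*R1:  [   0   -1   -4    6  -16 ]
R3 <- R3 - (2)*R1:  [   0    4   11  -23   39 ]
R4 <- R4 - (-2)*R1:  [    0    -2   -23    21  -107 ]
R3 <- R3 - (-4)*R2:  [   0    0   -5    1  -25 ]
R4 <- R4 - (2)*R2:  [   0    0  -15    9  -75 ]
R4 <- R4 - (3)*R3:  [ 0  0  0  6  0 ]
Row echelon form:
[ -5  -5   0  2  |   20 ]
[  0  -1  -4  6  |  -16 ]
[  0   0  -5  1  |  -25 ]
[  0   0   0  6  |    0 ]
Back-substitution:
t = (0) / 6 = 0
w = (-25 - (1)*(0)) / -5 = 5
v = (-16 - (-4)*(5) - (6)*(0)) / -1 = -4
u = (20 - (-5)*(-4) - (2)*(0)) / -5 = 0

(0, -4, 5, 0)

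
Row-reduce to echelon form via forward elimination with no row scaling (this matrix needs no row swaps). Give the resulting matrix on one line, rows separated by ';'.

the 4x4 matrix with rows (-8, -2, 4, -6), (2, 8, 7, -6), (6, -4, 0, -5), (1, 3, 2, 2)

REF = [-8 -2 4 -6; 0 15/2 8 -15/2; 0 0 133/15 -15; 0 0 0 869/266]

Forward elimination:
R2 <- R2 - (-1/4)*R1:  [     0   15/2      8  -15/2 ]
R3 <- R3 - (-3/4)*R1:  [     0  -11/2      3  -19/2 ]
R4 <- R4 - (-1/8)*R1:  [    0  11/4   5/2   5/4 ]
R3 <- R3 - (-11/15)*R2:  [      0       0  133/15     -15 ]
R4 <- R4 - (11/30)*R2:  [      0       0  -13/30       4 ]
R4 <- R4 - (-13/266)*R3:  [       0        0        0  869/266 ]
Row echelon form:
[ -8    -2       4       -6 ]
[  0  15/2       8    -15/2 ]
[  0     0  133/15      -15 ]
[  0     0       0  869/266 ]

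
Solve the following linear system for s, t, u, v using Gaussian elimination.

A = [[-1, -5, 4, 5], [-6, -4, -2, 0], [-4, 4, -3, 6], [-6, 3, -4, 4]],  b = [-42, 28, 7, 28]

Forward elimination on [A|b]:
R2 <- R2 - (6)*R1:  [   0   26  -26  -30  280 ]
R3 <- R3 - (4)*R1:  [   0   24  -19  -14  175 ]
R4 <- R4 - (6)*R1:  [   0   33  -28  -26  280 ]
R3 <- R3 - (12/13)*R2:  [        0         0         5    178/13  -1085/13 ]
R4 <- R4 - (33/26)*R2:  [       0        0        5   157/13  -980/13 ]
R4 <- R4 - (1)*R3:  [      0       0       0  -21/13  105/13 ]
Row echelon form:
[ -1  -5    4       5  |       -42 ]
[  0  26  -26     -30  |       280 ]
[  0   0    5  178/13  |  -1085/13 ]
[  0   0    0  -21/13  |    105/13 ]
Back-substitution:
v = (105/13) / (-21/13) = -5
u = (-1085/13 - (178/13)*(-5)) / 5 = -3
t = (280 - (-26)*(-3) - (-30)*(-5)) / 26 = 2
s = (-42 - (-5)*(2) - (4)*(-3) - (5)*(-5)) / -1 = -5

(-5, 2, -3, -5)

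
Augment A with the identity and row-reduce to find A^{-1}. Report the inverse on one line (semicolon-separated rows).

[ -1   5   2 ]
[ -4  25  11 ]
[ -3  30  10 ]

Gauss-Jordan on [A | I]:
R1 <- (1/-1)*R1:  [  1  -5  -2  |  -1   0   0 ]
R2 <- R2 - (-4)*R1:  [  0   5   3  |  -4   1   0 ]
R3 <- R3 - (-3)*R1:  [  0  15   4  |  -3   0   1 ]
R2 <- (1/5)*R2:  [    0     1   3/5  |  -4/5   1/5     0 ]
R1 <- R1 - (-5)*R2:  [  1   0   1  |  -5   1   0 ]
R3 <- R3 - (15)*R2:  [  0   0  -5  |   9  -3   1 ]
R3 <- (1/-5)*R3:  [    0     0     1  |  -9/5   3/5  -1/5 ]
R1 <- R1 - (1)*R3:  [     1      0      0  |  -16/5    2/5    1/5 ]
R2 <- R2 - (3/5)*R3:  [     0      1      0  |   7/25  -4/25   3/25 ]
Right block of [I | A^{-1}] is the inverse:
[ -16/5    2/5   1/5 ]
[  7/25  -4/25  3/25 ]
[  -9/5    3/5  -1/5 ]

inverse = [-16/5 2/5 1/5; 7/25 -4/25 3/25; -9/5 3/5 -1/5]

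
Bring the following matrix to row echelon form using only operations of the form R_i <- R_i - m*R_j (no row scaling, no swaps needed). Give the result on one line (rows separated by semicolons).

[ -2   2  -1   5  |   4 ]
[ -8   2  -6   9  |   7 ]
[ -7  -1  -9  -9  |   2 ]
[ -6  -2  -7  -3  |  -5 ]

REF = [-2 2 -1 5 4; 0 -6 -2 -11 -9; 0 0 -17/6 -71/6 0; 0 0 0 38/17 -5]

Forward elimination:
R2 <- R2 - (4)*R1:  [   0   -6   -2  -11   -9 ]
R3 <- R3 - (7/2)*R1:  [     0     -8  -11/2  -53/2    -12 ]
R4 <- R4 - (3)*R1:  [   0   -8   -4  -18  -17 ]
R3 <- R3 - (4/3)*R2:  [     0      0  -17/6  -71/6      0 ]
R4 <- R4 - (4/3)*R2:  [     0      0   -4/3  -10/3     -5 ]
R4 <- R4 - (8/17)*R3:  [     0      0      0  38/17     -5 ]
Row echelon form:
[ -2   2     -1      5  |   4 ]
[  0  -6     -2    -11  |  -9 ]
[  0   0  -17/6  -71/6  |   0 ]
[  0   0      0  38/17  |  -5 ]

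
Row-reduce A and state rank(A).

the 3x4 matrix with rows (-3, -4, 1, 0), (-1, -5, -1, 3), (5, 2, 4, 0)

rank(A) = 3

Row reduction:
R2 <- R2 - (1/3)*R1:  [     0  -11/3   -4/3      3 ]
R3 <- R3 - (-5/3)*R1:  [     0  -14/3   17/3      0 ]
R3 <- R3 - (14/11)*R2:  [      0       0   81/11  -42/11 ]
Row echelon form:
[ -3     -4      1       0 ]
[  0  -11/3   -4/3       3 ]
[  0      0  81/11  -42/11 ]
Nonzero rows / pivot columns: 3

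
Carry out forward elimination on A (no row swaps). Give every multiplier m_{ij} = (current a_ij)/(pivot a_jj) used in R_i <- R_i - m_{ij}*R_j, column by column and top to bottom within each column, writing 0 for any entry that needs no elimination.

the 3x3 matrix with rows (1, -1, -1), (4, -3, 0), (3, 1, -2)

multipliers: 4, 3, 4

Forward elimination:
R2 <- R2 - (4)*R1:  [ 0  1  4 ]
R3 <- R3 - (3)*R1:  [ 0  4  1 ]
R3 <- R3 - (4)*R2:  [   0    0  -15 ]
Multipliers (in order of application): m_{21} = 4, m_{31} = 3, m_{32} = 4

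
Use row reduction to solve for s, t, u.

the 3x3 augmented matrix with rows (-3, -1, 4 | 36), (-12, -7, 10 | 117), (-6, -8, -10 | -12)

Forward elimination on [A|b]:
R2 <- R2 - (4)*R1:  [   0   -3   -6  -27 ]
R3 <- R3 - (2)*R1:  [   0   -6  -18  -84 ]
R3 <- R3 - (2)*R2:  [   0    0   -6  -30 ]
Row echelon form:
[ -3  -1   4  |   36 ]
[  0  -3  -6  |  -27 ]
[  0   0  -6  |  -30 ]
Back-substitution:
u = (-30) / -6 = 5
t = (-27 - (-6)*(5)) / -3 = -1
s = (36 - (-1)*(-1) - (4)*(5)) / -3 = -5

(-5, -1, 5)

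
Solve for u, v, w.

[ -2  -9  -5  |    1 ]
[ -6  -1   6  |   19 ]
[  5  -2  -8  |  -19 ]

Forward elimination on [A|b]:
R2 <- R2 - (3)*R1:  [  0  26  21  16 ]
R3 <- R3 - (-5/2)*R1:  [     0  -49/2  -41/2  -33/2 ]
R3 <- R3 - (-49/52)*R2:  [      0       0  -37/52  -37/26 ]
Row echelon form:
[ -2  -9      -5  |       1 ]
[  0  26      21  |      16 ]
[  0   0  -37/52  |  -37/26 ]
Back-substitution:
w = (-37/26) / (-37/52) = 2
v = (16 - (21)*(2)) / 26 = -1
u = (1 - (-9)*(-1) - (-5)*(2)) / -2 = -1

(-1, -1, 2)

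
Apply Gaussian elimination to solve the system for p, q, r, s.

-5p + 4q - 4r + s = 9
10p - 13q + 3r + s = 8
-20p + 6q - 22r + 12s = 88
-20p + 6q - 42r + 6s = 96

(-3, -3, -1, 2)

Forward elimination on [A|b]:
R2 <- R2 - (-2)*R1:  [  0  -5  -5   3  26 ]
R3 <- R3 - (4)*R1:  [   0  -10   -6    8   52 ]
R4 <- R4 - (4)*R1:  [   0  -10  -26    2   60 ]
R3 <- R3 - (2)*R2:  [ 0  0  4  2  0 ]
R4 <- R4 - (2)*R2:  [   0    0  -16   -4    8 ]
R4 <- R4 - (-4)*R3:  [ 0  0  0  4  8 ]
Row echelon form:
[ -5   4  -4  1  |   9 ]
[  0  -5  -5  3  |  26 ]
[  0   0   4  2  |   0 ]
[  0   0   0  4  |   8 ]
Back-substitution:
s = (8) / 4 = 2
r = (0 - (2)*(2)) / 4 = -1
q = (26 - (-5)*(-1) - (3)*(2)) / -5 = -3
p = (9 - (4)*(-3) - (-4)*(-1) - (1)*(2)) / -5 = -3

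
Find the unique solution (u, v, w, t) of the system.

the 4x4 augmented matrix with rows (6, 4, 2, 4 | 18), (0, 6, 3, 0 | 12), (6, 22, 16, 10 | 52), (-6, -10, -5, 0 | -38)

Forward elimination on [A|b]:
R3 <- R3 - (1)*R1:  [  0  18  14   6  34 ]
R4 <- R4 - (-1)*R1:  [   0   -6   -3    4  -20 ]
R3 <- R3 - (3)*R2:  [  0   0   5   6  -2 ]
R4 <- R4 - (-1)*R2:  [  0   0   0   4  -8 ]
Row echelon form:
[ 6  4  2  4  |  18 ]
[ 0  6  3  0  |  12 ]
[ 0  0  5  6  |  -2 ]
[ 0  0  0  4  |  -8 ]
Back-substitution:
t = (-8) / 4 = -2
w = (-2 - (6)*(-2)) / 5 = 2
v = (12 - (3)*(2)) / 6 = 1
u = (18 - (4)*(1) - (2)*(2) - (4)*(-2)) / 6 = 3

(3, 1, 2, -2)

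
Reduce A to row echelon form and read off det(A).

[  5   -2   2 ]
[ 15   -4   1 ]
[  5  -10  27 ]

det(A) = 50

Forward elimination:
R2 <- R2 - (3)*R1:  [  0   2  -5 ]
R3 <- R3 - (1)*R1:  [  0  -8  25 ]
R3 <- R3 - (-4)*R2:  [ 0  0  5 ]
Upper-triangular form:
[ 5  -2   2 ]
[ 0   2  -5 ]
[ 0   0   5 ]
det(A) = (-1)^0 * (5) * (2) * (5) = 50  (0 row swaps -> sign +1)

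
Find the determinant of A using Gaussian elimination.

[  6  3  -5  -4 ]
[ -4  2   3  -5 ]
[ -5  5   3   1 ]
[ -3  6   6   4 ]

det(A) = -1405

Forward elimination:
R2 <- R2 - (-2/3)*R1:  [     0      4   -1/3  -23/3 ]
R3 <- R3 - (-5/6)*R1:  [    0  15/2  -7/6  -7/3 ]
R4 <- R4 - (-1/2)*R1:  [    0  15/2   7/2     2 ]
R3 <- R3 - (15/8)*R2:  [      0       0  -13/24  289/24 ]
R4 <- R4 - (15/8)*R2:  [     0      0   33/8  131/8 ]
R4 <- R4 - (-99/13)*R3:  [       0        0        0  1405/13 ]
Upper-triangular form:
[ 6  3      -5       -4 ]
[ 0  4    -1/3    -23/3 ]
[ 0  0  -13/24   289/24 ]
[ 0  0       0  1405/13 ]
det(A) = (-1)^0 * (6) * (4) * (-13/24) * (1405/13) = -1405  (0 row swaps -> sign +1)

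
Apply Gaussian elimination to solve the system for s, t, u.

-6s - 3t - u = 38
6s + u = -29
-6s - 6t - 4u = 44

(-5, -3, 1)

Forward elimination on [A|b]:
R2 <- R2 - (-1)*R1:  [  0  -3   0   9 ]
R3 <- R3 - (1)*R1:  [  0  -3  -3   6 ]
R3 <- R3 - (1)*R2:  [  0   0  -3  -3 ]
Row echelon form:
[ -6  -3  -1  |  38 ]
[  0  -3   0  |   9 ]
[  0   0  -3  |  -3 ]
Back-substitution:
u = (-3) / -3 = 1
t = (9) / -3 = -3
s = (38 - (-3)*(-3) - (-1)*(1)) / -6 = -5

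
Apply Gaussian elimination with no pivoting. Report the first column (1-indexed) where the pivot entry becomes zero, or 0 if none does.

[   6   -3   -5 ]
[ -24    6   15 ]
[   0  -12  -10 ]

first zero-pivot column = 3

Naive forward elimination:
R2 <- R2 - (-4)*R1:  [  0  -6  -5 ]
R3 <- R3 - (2)*R2:  [ 0  0  0 ]
Matrix at this point:
[ 6  -3  -5 ]
[ 0  -6  -5 ]
[ 0   0   0 ]
Pivot entry (3,3) in the last row is zero and there are no rows below to swap with -> zero pivot in column 3 (A is singular).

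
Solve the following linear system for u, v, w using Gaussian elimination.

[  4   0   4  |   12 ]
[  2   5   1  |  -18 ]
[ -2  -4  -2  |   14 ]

Forward elimination on [A|b]:
R2 <- R2 - (1/2)*R1:  [   0    5   -1  -24 ]
R3 <- R3 - (-1/2)*R1:  [  0  -4   0  20 ]
R3 <- R3 - (-4/5)*R2:  [    0     0  -4/5   4/5 ]
Row echelon form:
[ 4  0     4  |   12 ]
[ 0  5    -1  |  -24 ]
[ 0  0  -4/5  |  4/5 ]
Back-substitution:
w = (4/5) / (-4/5) = -1
v = (-24 - (-1)*(-1)) / 5 = -5
u = (12 - (4)*(-1)) / 4 = 4

(4, -5, -1)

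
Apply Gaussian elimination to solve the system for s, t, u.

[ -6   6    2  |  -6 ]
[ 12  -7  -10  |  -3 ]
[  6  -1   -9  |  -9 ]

(-2, -3, 0)

Forward elimination on [A|b]:
R2 <- R2 - (-2)*R1:  [   0    5   -6  -15 ]
R3 <- R3 - (-1)*R1:  [   0    5   -7  -15 ]
R3 <- R3 - (1)*R2:  [  0   0  -1   0 ]
Row echelon form:
[ -6  6   2  |   -6 ]
[  0  5  -6  |  -15 ]
[  0  0  -1  |    0 ]
Back-substitution:
u = (0) / -1 = 0
t = (-15 - (-6)*(0)) / 5 = -3
s = (-6 - (6)*(-3) - (2)*(0)) / -6 = -2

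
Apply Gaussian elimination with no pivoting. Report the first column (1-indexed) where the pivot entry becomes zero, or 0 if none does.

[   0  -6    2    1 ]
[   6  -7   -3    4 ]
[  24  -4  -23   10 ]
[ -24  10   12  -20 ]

Naive forward elimination:
Pivot entry (1,1) is zero but row 2 has 6 in column 1 -> naive elimination stops; a row interchange (e.g. R1 <-> R2) would be required here.

first zero-pivot column = 1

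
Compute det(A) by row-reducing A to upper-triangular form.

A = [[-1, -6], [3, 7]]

det(A) = 11

Forward elimination:
R2 <- R2 - (-3)*R1:  [   0  -11 ]
Upper-triangular form:
[ -1   -6 ]
[  0  -11 ]
det(A) = (-1)^0 * (-1) * (-11) = 11  (0 row swaps -> sign +1)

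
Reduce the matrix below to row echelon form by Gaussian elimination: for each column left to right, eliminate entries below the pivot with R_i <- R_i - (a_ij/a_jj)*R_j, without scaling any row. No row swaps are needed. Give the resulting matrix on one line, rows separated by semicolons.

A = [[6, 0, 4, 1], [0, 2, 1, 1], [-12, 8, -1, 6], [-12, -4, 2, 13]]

REF = [6 0 4 1; 0 2 1 1; 0 0 3 4; 0 0 0 1]

Forward elimination:
R3 <- R3 - (-2)*R1:  [ 0  8  7  8 ]
R4 <- R4 - (-2)*R1:  [  0  -4  10  15 ]
R3 <- R3 - (4)*R2:  [ 0  0  3  4 ]
R4 <- R4 - (-2)*R2:  [  0   0  12  17 ]
R4 <- R4 - (4)*R3:  [ 0  0  0  1 ]
Row echelon form:
[ 6  0  4  1 ]
[ 0  2  1  1 ]
[ 0  0  3  4 ]
[ 0  0  0  1 ]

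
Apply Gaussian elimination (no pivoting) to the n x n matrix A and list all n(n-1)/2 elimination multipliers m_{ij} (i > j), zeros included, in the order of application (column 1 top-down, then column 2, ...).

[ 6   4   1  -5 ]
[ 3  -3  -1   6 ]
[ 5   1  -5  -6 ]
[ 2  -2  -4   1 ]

Forward elimination:
R2 <- R2 - (1/2)*R1:  [    0    -5  -3/2  17/2 ]
R3 <- R3 - (5/6)*R1:  [     0   -7/3  -35/6  -11/6 ]
R4 <- R4 - (1/3)*R1:  [     0  -10/3  -13/3    8/3 ]
R3 <- R3 - (7/15)*R2:  [      0       0  -77/15   -29/5 ]
R4 <- R4 - (2/3)*R2:  [     0      0  -10/3     -3 ]
R4 <- R4 - (50/77)*R3:  [     0      0      0  59/77 ]
Multipliers (in order of application): m_{21} = 1/2, m_{31} = 5/6, m_{41} = 1/3, m_{32} = 7/15, m_{42} = 2/3, m_{43} = 50/77

multipliers: 1/2, 5/6, 1/3, 7/15, 2/3, 50/77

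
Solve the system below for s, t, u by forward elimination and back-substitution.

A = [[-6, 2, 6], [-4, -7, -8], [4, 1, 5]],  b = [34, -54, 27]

Forward elimination on [A|b]:
R2 <- R2 - (2/3)*R1:  [      0   -25/3     -12  -230/3 ]
R3 <- R3 - (-2/3)*R1:  [     0    7/3      9  149/3 ]
R3 <- R3 - (-7/25)*R2:  [      0       0  141/25   141/5 ]
Row echelon form:
[ -6      2       6  |      34 ]
[  0  -25/3     -12  |  -230/3 ]
[  0      0  141/25  |   141/5 ]
Back-substitution:
u = (141/5) / (141/25) = 5
t = (-230/3 - (-12)*(5)) / (-25/3) = 2
s = (34 - (2)*(2) - (6)*(5)) / -6 = 0

(0, 2, 5)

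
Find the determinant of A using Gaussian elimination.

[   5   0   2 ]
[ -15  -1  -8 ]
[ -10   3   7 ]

det(A) = -25

Forward elimination:
R2 <- R2 - (-3)*R1:  [  0  -1  -2 ]
R3 <- R3 - (-2)*R1:  [  0   3  11 ]
R3 <- R3 - (-3)*R2:  [ 0  0  5 ]
Upper-triangular form:
[ 5   0   2 ]
[ 0  -1  -2 ]
[ 0   0   5 ]
det(A) = (-1)^0 * (5) * (-1) * (5) = -25  (0 row swaps -> sign +1)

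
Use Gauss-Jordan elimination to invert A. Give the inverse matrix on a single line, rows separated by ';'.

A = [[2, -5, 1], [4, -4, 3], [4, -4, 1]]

inverse = [-1/3 -1/24 11/24; -1/3 1/12 1/12; 0 1/2 -1/2]

Gauss-Jordan on [A | I]:
R1 <- (1/2)*R1:  [    1  -5/2   1/2  |   1/2     0     0 ]
R2 <- R2 - (4)*R1:  [  0   6   1  |  -2   1   0 ]
R3 <- R3 - (4)*R1:  [  0   6  -1  |  -2   0   1 ]
R2 <- (1/6)*R2:  [    0     1   1/6  |  -1/3   1/6     0 ]
R1 <- R1 - (-5/2)*R2:  [     1      0  11/12  |   -1/3   5/12      0 ]
R3 <- R3 - (6)*R2:  [  0   0  -2  |   0  -1   1 ]
R3 <- (1/-2)*R3:  [    0     0     1  |     0   1/2  -1/2 ]
R1 <- R1 - (11/12)*R3:  [     1      0      0  |   -1/3  -1/24  11/24 ]
R2 <- R2 - (1/6)*R3:  [    0     1     0  |  -1/3  1/12  1/12 ]
Right block of [I | A^{-1}] is the inverse:
[ -1/3  -1/24  11/24 ]
[ -1/3   1/12   1/12 ]
[    0    1/2   -1/2 ]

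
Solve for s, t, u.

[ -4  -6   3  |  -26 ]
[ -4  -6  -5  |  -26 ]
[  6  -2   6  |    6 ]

Forward elimination on [A|b]:
R2 <- R2 - (1)*R1:  [  0   0  -8   0 ]
R3 <- R3 - (-3/2)*R1:  [    0   -11  21/2   -33 ]
R2 <-> R3   (pivot in column 2 was zero)
[ -4   -6     3  -26 ]
[  0  -11  21/2  -33 ]
[  0    0    -8    0 ]
Row echelon form:
[ -4   -6     3  |  -26 ]
[  0  -11  21/2  |  -33 ]
[  0    0    -8  |    0 ]
Back-substitution:
u = (0) / -8 = 0
t = (-33 - (21/2)*(0)) / -11 = 3
s = (-26 - (-6)*(3) - (3)*(0)) / -4 = 2

(2, 3, 0)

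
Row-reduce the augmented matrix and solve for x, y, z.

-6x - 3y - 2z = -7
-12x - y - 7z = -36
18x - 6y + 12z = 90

(4, -5, -1)

Forward elimination on [A|b]:
R2 <- R2 - (2)*R1:  [   0    5   -3  -22 ]
R3 <- R3 - (-3)*R1:  [   0  -15    6   69 ]
R3 <- R3 - (-3)*R2:  [  0   0  -3   3 ]
Row echelon form:
[ -6  -3  -2  |   -7 ]
[  0   5  -3  |  -22 ]
[  0   0  -3  |    3 ]
Back-substitution:
z = (3) / -3 = -1
y = (-22 - (-3)*(-1)) / 5 = -5
x = (-7 - (-3)*(-5) - (-2)*(-1)) / -6 = 4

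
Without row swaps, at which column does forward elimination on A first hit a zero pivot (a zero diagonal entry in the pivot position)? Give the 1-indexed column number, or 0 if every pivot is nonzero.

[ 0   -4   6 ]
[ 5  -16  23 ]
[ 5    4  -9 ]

first zero-pivot column = 1

Naive forward elimination:
Pivot entry (1,1) is zero but row 2 has 5 in column 1 -> naive elimination stops; a row interchange (e.g. R1 <-> R2) would be required here.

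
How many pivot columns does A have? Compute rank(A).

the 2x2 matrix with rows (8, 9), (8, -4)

rank(A) = 2

Row reduction:
R2 <- R2 - (1)*R1:  [   0  -13 ]
Row echelon form:
[ 8    9 ]
[ 0  -13 ]
Nonzero rows / pivot columns: 2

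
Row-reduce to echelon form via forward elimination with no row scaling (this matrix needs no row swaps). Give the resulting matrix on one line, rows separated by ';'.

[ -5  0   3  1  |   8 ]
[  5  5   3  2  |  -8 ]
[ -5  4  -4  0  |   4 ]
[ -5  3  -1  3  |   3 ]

REF = [-5 0 3 1 8; 0 5 6 3 0; 0 0 -59/5 -17/5 -4; 0 0 0 141/59 -143/59]

Forward elimination:
R2 <- R2 - (-1)*R1:  [ 0  5  6  3  0 ]
R3 <- R3 - (1)*R1:  [  0   4  -7  -1  -4 ]
R4 <- R4 - (1)*R1:  [  0   3  -4   2  -5 ]
R3 <- R3 - (4/5)*R2:  [     0      0  -59/5  -17/5     -4 ]
R4 <- R4 - (3/5)*R2:  [     0      0  -38/5    1/5     -5 ]
R4 <- R4 - (38/59)*R3:  [       0        0        0   141/59  -143/59 ]
Row echelon form:
[ -5  0      3       1  |        8 ]
[  0  5      6       3  |        0 ]
[  0  0  -59/5   -17/5  |       -4 ]
[  0  0      0  141/59  |  -143/59 ]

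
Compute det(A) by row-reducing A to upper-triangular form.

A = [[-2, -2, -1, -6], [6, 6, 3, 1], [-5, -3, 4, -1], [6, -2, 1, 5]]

det(A) = 1632

Forward elimination:
R2 <- R2 - (-3)*R1:  [   0    0    0  -17 ]
R3 <- R3 - (5/2)*R1:  [    0     2  13/2    14 ]
R4 <- R4 - (-3)*R1:  [   0   -8   -2  -13 ]
R2 <-> R3   (pivot in column 2 was zero)
[ -2  -2    -1   -6 ]
[  0   2  13/2   14 ]
[  0   0     0  -17 ]
[  0  -8    -2  -13 ]
R4 <- R4 - (-4)*R2:  [  0   0  24  43 ]
R3 <-> R4   (pivot in column 3 was zero)
[ -2  -2    -1   -6 ]
[  0   2  13/2   14 ]
[  0   0    24   43 ]
[  0   0     0  -17 ]
Upper-triangular form:
[ -2  -2    -1   -6 ]
[  0   2  13/2   14 ]
[  0   0    24   43 ]
[  0   0     0  -17 ]
det(A) = (-1)^2 * (-2) * (2) * (24) * (-17) = 1632  (2 row swaps -> sign +1)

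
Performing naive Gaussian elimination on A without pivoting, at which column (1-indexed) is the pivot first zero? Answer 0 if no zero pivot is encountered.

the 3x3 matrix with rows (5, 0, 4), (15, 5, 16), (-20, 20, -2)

first zero-pivot column = 0

Naive forward elimination:
R2 <- R2 - (3)*R1:  [ 0  5  4 ]
R3 <- R3 - (-4)*R1:  [  0  20  14 ]
R3 <- R3 - (4)*R2:  [  0   0  -2 ]
All pivots nonzero; naive elimination completes without hitting a zero pivot.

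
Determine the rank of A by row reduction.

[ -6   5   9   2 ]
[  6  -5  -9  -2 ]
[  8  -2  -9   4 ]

rank(A) = 2

Row reduction:
R2 <- R2 - (-1)*R1:  [ 0  0  0  0 ]
R3 <- R3 - (-4/3)*R1:  [    0  14/3     3  20/3 ]
R2 <-> R3   (pivot in column 2 was zero)
[ -6     5  9     2 ]
[  0  14/3  3  20/3 ]
[  0     0  0     0 ]
Row echelon form:
[ -6     5  9     2 ]
[  0  14/3  3  20/3 ]
[  0     0  0     0 ]
Nonzero rows / pivot columns: 2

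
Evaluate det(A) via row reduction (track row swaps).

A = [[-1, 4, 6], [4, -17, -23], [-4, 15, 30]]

det(A) = 5

Forward elimination:
R2 <- R2 - (-4)*R1:  [  0  -1   1 ]
R3 <- R3 - (4)*R1:  [  0  -1   6 ]
R3 <- R3 - (1)*R2:  [ 0  0  5 ]
Upper-triangular form:
[ -1   4  6 ]
[  0  -1  1 ]
[  0   0  5 ]
det(A) = (-1)^0 * (-1) * (-1) * (5) = 5  (0 row swaps -> sign +1)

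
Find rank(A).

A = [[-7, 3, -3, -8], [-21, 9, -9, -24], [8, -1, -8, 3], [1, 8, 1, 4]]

Row reduction:
R2 <- R2 - (3)*R1:  [ 0  0  0  0 ]
R3 <- R3 - (-8/7)*R1:  [     0   17/7  -80/7  -43/7 ]
R4 <- R4 - (-1/7)*R1:  [    0  59/7   4/7  20/7 ]
R2 <-> R3   (pivot in column 2 was zero)
[ -7     3     -3     -8 ]
[  0  17/7  -80/7  -43/7 ]
[  0     0      0      0 ]
[  0  59/7    4/7   20/7 ]
R4 <- R4 - (59/17)*R2:  [      0       0  684/17  411/17 ]
R3 <-> R4   (pivot in column 3 was zero)
[ -7     3      -3      -8 ]
[  0  17/7   -80/7   -43/7 ]
[  0     0  684/17  411/17 ]
[  0     0       0       0 ]
Row echelon form:
[ -7     3      -3      -8 ]
[  0  17/7   -80/7   -43/7 ]
[  0     0  684/17  411/17 ]
[  0     0       0       0 ]
Nonzero rows / pivot columns: 3

rank(A) = 3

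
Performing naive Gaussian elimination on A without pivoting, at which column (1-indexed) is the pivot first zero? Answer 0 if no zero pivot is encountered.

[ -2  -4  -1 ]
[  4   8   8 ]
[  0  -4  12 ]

Naive forward elimination:
R2 <- R2 - (-2)*R1:  [ 0  0  6 ]
Matrix at this point:
[ -2  -4  -1 ]
[  0   0   6 ]
[  0  -4  12 ]
Pivot entry (2,2) is zero but row 3 has -4 in column 2 -> naive elimination stops; a row interchange (e.g. R2 <-> R3) would be required here.

first zero-pivot column = 2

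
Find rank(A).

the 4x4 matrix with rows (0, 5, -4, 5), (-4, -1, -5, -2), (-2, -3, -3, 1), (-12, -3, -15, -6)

rank(A) = 3

Row reduction:
R1 <-> R2   (pivot in column 1 was zero)
[  -4  -1   -5  -2 ]
[   0   5   -4   5 ]
[  -2  -3   -3   1 ]
[ -12  -3  -15  -6 ]
R3 <- R3 - (1/2)*R1:  [    0  -5/2  -1/2     2 ]
R4 <- R4 - (3)*R1:  [ 0  0  0  0 ]
R3 <- R3 - (-1/2)*R2:  [    0     0  -5/2   9/2 ]
Row echelon form:
[ -4  -1    -5   -2 ]
[  0   5    -4    5 ]
[  0   0  -5/2  9/2 ]
[  0   0     0    0 ]
Nonzero rows / pivot columns: 3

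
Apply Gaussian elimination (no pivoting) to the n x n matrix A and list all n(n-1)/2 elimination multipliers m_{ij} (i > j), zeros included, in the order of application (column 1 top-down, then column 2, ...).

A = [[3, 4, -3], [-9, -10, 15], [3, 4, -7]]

Forward elimination:
R2 <- R2 - (-3)*R1:  [ 0  2  6 ]
R3 <- R3 - (1)*R1:  [  0   0  -4 ]
R3: entry in column 2 is already 0 -> m_{32} = 0 (no row operation needed)
Multipliers (in order of application): m_{21} = -3, m_{31} = 1, m_{32} = 0

multipliers: -3, 1, 0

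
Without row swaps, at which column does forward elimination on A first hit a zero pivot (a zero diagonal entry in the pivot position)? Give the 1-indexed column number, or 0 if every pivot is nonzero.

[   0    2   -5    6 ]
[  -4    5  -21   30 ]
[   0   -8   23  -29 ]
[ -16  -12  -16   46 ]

Naive forward elimination:
Pivot entry (1,1) is zero but row 2 has -4 in column 1 -> naive elimination stops; a row interchange (e.g. R1 <-> R2) would be required here.

first zero-pivot column = 1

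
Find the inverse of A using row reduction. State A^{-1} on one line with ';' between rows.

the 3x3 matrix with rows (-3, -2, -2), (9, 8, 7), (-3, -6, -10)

inverse = [-19/18 -2/9 1/18; 23/12 2/3 1/12; -5/6 -1/3 -1/6]

Gauss-Jordan on [A | I]:
R1 <- (1/-3)*R1:  [    1   2/3   2/3  |  -1/3     0     0 ]
R2 <- R2 - (9)*R1:  [ 0  2  1  |  3  1  0 ]
R3 <- R3 - (-3)*R1:  [  0  -4  -8  |  -1   0   1 ]
R2 <- (1/2)*R2:  [   0    1  1/2  |  3/2  1/2    0 ]
R1 <- R1 - (2/3)*R2:  [    1     0   1/3  |  -4/3  -1/3     0 ]
R3 <- R3 - (-4)*R2:  [  0   0  -6  |   5   2   1 ]
R3 <- (1/-6)*R3:  [    0     0     1  |  -5/6  -1/3  -1/6 ]
R1 <- R1 - (1/3)*R3:  [      1       0       0  |  -19/18    -2/9    1/18 ]
R2 <- R2 - (1/2)*R3:  [     0      1      0  |  23/12    2/3   1/12 ]
Right block of [I | A^{-1}] is the inverse:
[ -19/18  -2/9  1/18 ]
[  23/12   2/3  1/12 ]
[   -5/6  -1/3  -1/6 ]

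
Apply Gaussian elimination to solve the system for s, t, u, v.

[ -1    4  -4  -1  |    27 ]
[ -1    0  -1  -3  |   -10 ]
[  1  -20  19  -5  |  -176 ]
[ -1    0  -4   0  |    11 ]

(1, 5, -3, 4)

Forward elimination on [A|b]:
R2 <- R2 - (1)*R1:  [   0   -4    3   -2  -37 ]
R3 <- R3 - (-1)*R1:  [    0   -16    15    -6  -149 ]
R4 <- R4 - (1)*R1:  [   0   -4    0    1  -16 ]
R3 <- R3 - (4)*R2:  [  0   0   3   2  -1 ]
R4 <- R4 - (1)*R2:  [  0   0  -3   3  21 ]
R4 <- R4 - (-1)*R3:  [  0   0   0   5  20 ]
Row echelon form:
[ -1   4  -4  -1  |   27 ]
[  0  -4   3  -2  |  -37 ]
[  0   0   3   2  |   -1 ]
[  0   0   0   5  |   20 ]
Back-substitution:
v = (20) / 5 = 4
u = (-1 - (2)*(4)) / 3 = -3
t = (-37 - (3)*(-3) - (-2)*(4)) / -4 = 5
s = (27 - (4)*(5) - (-4)*(-3) - (-1)*(4)) / -1 = 1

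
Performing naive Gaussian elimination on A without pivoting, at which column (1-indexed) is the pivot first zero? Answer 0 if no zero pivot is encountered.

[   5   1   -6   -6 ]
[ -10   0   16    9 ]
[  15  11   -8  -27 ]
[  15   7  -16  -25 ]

first zero-pivot column = 0

Naive forward elimination:
R2 <- R2 - (-2)*R1:  [  0   2   4  -3 ]
R3 <- R3 - (3)*R1:  [  0   8  10  -9 ]
R4 <- R4 - (3)*R1:  [  0   4   2  -7 ]
R3 <- R3 - (4)*R2:  [  0   0  -6   3 ]
R4 <- R4 - (2)*R2:  [  0   0  -6  -1 ]
R4 <- R4 - (1)*R3:  [  0   0   0  -4 ]
All pivots nonzero; naive elimination completes without hitting a zero pivot.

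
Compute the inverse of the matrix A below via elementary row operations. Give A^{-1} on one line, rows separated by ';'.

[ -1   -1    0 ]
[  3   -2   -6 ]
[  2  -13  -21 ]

Gauss-Jordan on [A | I]:
R1 <- (1/-1)*R1:  [  1   1   0  |  -1   0   0 ]
R2 <- R2 - (3)*R1:  [  0  -5  -6  |   3   1   0 ]
R3 <- R3 - (2)*R1:  [   0  -15  -21  |    2    0    1 ]
R2 <- (1/-5)*R2:  [    0     1   6/5  |  -3/5  -1/5     0 ]
R1 <- R1 - (1)*R2:  [    1     0  -6/5  |  -2/5   1/5     0 ]
R3 <- R3 - (-15)*R2:  [  0   0  -3  |  -7  -3   1 ]
R3 <- (1/-3)*R3:  [    0     0     1  |   7/3     1  -1/3 ]
R1 <- R1 - (-6/5)*R3:  [    1     0     0  |  12/5   7/5  -2/5 ]
R2 <- R2 - (6/5)*R3:  [     0      1      0  |  -17/5   -7/5    2/5 ]
Right block of [I | A^{-1}] is the inverse:
[  12/5   7/5  -2/5 ]
[ -17/5  -7/5   2/5 ]
[   7/3     1  -1/3 ]

inverse = [12/5 7/5 -2/5; -17/5 -7/5 2/5; 7/3 1 -1/3]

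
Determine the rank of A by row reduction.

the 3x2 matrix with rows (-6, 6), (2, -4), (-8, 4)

rank(A) = 2

Row reduction:
R2 <- R2 - (-1/3)*R1:  [  0  -2 ]
R3 <- R3 - (4/3)*R1:  [  0  -4 ]
R3 <- R3 - (2)*R2:  [ 0  0 ]
Row echelon form:
[ -6   6 ]
[  0  -2 ]
[  0   0 ]
Nonzero rows / pivot columns: 2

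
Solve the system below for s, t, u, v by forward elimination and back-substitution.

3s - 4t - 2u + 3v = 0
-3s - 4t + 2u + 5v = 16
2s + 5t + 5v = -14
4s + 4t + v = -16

Forward elimination on [A|b]:
R2 <- R2 - (-1)*R1:  [  0  -8   0   8  16 ]
R3 <- R3 - (2/3)*R1:  [    0  23/3   4/3     3   -14 ]
R4 <- R4 - (4/3)*R1:  [    0  28/3   8/3    -3   -16 ]
R3 <- R3 - (-23/24)*R2:  [    0     0   4/3  32/3   4/3 ]
R4 <- R4 - (-7/6)*R2:  [    0     0   8/3  19/3   8/3 ]
R4 <- R4 - (2)*R3:  [   0    0    0  -15    0 ]
Row echelon form:
[ 3  -4   -2     3  |    0 ]
[ 0  -8    0     8  |   16 ]
[ 0   0  4/3  32/3  |  4/3 ]
[ 0   0    0   -15  |    0 ]
Back-substitution:
v = (0) / -15 = 0
u = (4/3 - (32/3)*(0)) / (4/3) = 1
t = (16 - (8)*(0)) / -8 = -2
s = (0 - (-4)*(-2) - (-2)*(1) - (3)*(0)) / 3 = -2

(-2, -2, 1, 0)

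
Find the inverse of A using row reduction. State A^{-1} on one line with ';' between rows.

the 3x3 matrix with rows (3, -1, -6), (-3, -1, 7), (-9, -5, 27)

inverse = [-4/15 -19/10 13/30; -3/5 -9/10 1/10; -1/5 -4/5 1/5]

Gauss-Jordan on [A | I]:
R1 <- (1/3)*R1:  [    1  -1/3    -2  |   1/3     0     0 ]
R2 <- R2 - (-3)*R1:  [  0  -2   1  |   1   1   0 ]
R3 <- R3 - (-9)*R1:  [  0  -8   9  |   3   0   1 ]
R2 <- (1/-2)*R2:  [    0     1  -1/2  |  -1/2  -1/2     0 ]
R1 <- R1 - (-1/3)*R2:  [     1      0  -13/6  |    1/6   -1/6      0 ]
R3 <- R3 - (-8)*R2:  [  0   0   5  |  -1  -4   1 ]
R3 <- (1/5)*R3:  [    0     0     1  |  -1/5  -4/5   1/5 ]
R1 <- R1 - (-13/6)*R3:  [      1       0       0  |   -4/15  -19/10   13/30 ]
R2 <- R2 - (-1/2)*R3:  [     0      1      0  |   -3/5  -9/10   1/10 ]
Right block of [I | A^{-1}] is the inverse:
[ -4/15  -19/10  13/30 ]
[  -3/5   -9/10   1/10 ]
[  -1/5    -4/5    1/5 ]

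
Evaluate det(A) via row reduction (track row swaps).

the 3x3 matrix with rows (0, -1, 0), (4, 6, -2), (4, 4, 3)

det(A) = 20

Forward elimination:
R1 <-> R2   (pivot in column 1 was zero)
[ 4   6  -2 ]
[ 0  -1   0 ]
[ 4   4   3 ]
R3 <- R3 - (1)*R1:  [  0  -2   5 ]
R3 <- R3 - (2)*R2:  [ 0  0  5 ]
Upper-triangular form:
[ 4   6  -2 ]
[ 0  -1   0 ]
[ 0   0   5 ]
det(A) = (-1)^1 * (4) * (-1) * (5) = 20  (1 row swap -> sign -1)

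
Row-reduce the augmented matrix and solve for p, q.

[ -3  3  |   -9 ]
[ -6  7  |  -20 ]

Forward elimination on [A|b]:
R2 <- R2 - (2)*R1:  [  0   1  -2 ]
Row echelon form:
[ -3  3  |  -9 ]
[  0  1  |  -2 ]
Back-substitution:
q = (-2) / 1 = -2
p = (-9 - (3)*(-2)) / -3 = 1

(1, -2)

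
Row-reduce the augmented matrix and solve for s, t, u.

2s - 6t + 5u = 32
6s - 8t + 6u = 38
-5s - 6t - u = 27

(-1, -4, 2)

Forward elimination on [A|b]:
R2 <- R2 - (3)*R1:  [   0   10   -9  -58 ]
R3 <- R3 - (-5/2)*R1:  [    0   -21  23/2   107 ]
R3 <- R3 - (-21/10)*R2:  [     0      0  -37/5  -74/5 ]
Row echelon form:
[ 2  -6      5  |     32 ]
[ 0  10     -9  |    -58 ]
[ 0   0  -37/5  |  -74/5 ]
Back-substitution:
u = (-74/5) / (-37/5) = 2
t = (-58 - (-9)*(2)) / 10 = -4
s = (32 - (-6)*(-4) - (5)*(2)) / 2 = -1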